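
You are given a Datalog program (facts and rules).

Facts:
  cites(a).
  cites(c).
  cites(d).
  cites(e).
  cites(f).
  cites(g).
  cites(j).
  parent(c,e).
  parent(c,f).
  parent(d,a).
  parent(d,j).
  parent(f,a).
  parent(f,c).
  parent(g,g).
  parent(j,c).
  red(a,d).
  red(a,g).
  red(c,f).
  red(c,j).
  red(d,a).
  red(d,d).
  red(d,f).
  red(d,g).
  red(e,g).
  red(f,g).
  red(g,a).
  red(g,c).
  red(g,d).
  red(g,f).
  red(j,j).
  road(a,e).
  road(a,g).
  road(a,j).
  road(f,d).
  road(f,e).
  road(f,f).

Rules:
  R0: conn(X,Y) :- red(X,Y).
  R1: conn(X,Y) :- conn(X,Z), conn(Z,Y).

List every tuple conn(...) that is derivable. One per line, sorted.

round 1: derive conn(a,d) via R0 from red(a,d)
round 1: derive conn(a,g) via R0 from red(a,g)
round 1: derive conn(c,f) via R0 from red(c,f)
round 1: derive conn(c,j) via R0 from red(c,j)
round 1: derive conn(d,a) via R0 from red(d,a)
round 1: derive conn(d,d) via R0 from red(d,d)
round 1: derive conn(d,f) via R0 from red(d,f)
round 1: derive conn(d,g) via R0 from red(d,g)
round 1: derive conn(e,g) via R0 from red(e,g)
round 1: derive conn(f,g) via R0 from red(f,g)
round 1: derive conn(g,a) via R0 from red(g,a)
round 1: derive conn(g,c) via R0 from red(g,c)
round 1: derive conn(g,d) via R0 from red(g,d)
round 1: derive conn(g,f) via R0 from red(g,f)
round 1: derive conn(j,j) via R0 from red(j,j)
round 2: derive conn(a,a) via R1 from conn(a,d), conn(d,a)
round 2: derive conn(a,c) via R1 from conn(a,g), conn(g,c)
round 2: derive conn(a,f) via R1 from conn(a,d), conn(d,f)
round 2: derive conn(c,g) via R1 from conn(c,f), conn(f,g)
round 2: derive conn(d,c) via R1 from conn(d,g), conn(g,c)
round 2: derive conn(e,a) via R1 from conn(e,g), conn(g,a)
round 2: derive conn(e,c) via R1 from conn(e,g), conn(g,c)
round 2: derive conn(e,d) via R1 from conn(e,g), conn(g,d)
round 2: derive conn(e,f) via R1 from conn(e,g), conn(g,f)
round 2: derive conn(f,a) via R1 from conn(f,g), conn(g,a)
round 2: derive conn(f,c) via R1 from conn(f,g), conn(g,c)
round 2: derive conn(f,d) via R1 from conn(f,g), conn(g,d)
round 2: derive conn(f,f) via R1 from conn(f,g), conn(g,f)
round 2: derive conn(g,g) via R1 from conn(g,a), conn(a,g)
round 2: derive conn(g,j) via R1 from conn(g,c), conn(c,j)
round 3: derive conn(a,j) via R1 from conn(a,c), conn(c,j)
round 3: derive conn(c,a) via R1 from conn(c,f), conn(f,a)
round 3: derive conn(c,c) via R1 from conn(c,f), conn(f,c)
round 3: derive conn(c,d) via R1 from conn(c,f), conn(f,d)
round 3: derive conn(d,j) via R1 from conn(d,c), conn(c,j)
round 3: derive conn(e,j) via R1 from conn(e,c), conn(c,j)
round 3: derive conn(f,j) via R1 from conn(f,c), conn(c,j)

conn(a,a)
conn(a,c)
conn(a,d)
conn(a,f)
conn(a,g)
conn(a,j)
conn(c,a)
conn(c,c)
conn(c,d)
conn(c,f)
conn(c,g)
conn(c,j)
conn(d,a)
conn(d,c)
conn(d,d)
conn(d,f)
conn(d,g)
conn(d,j)
conn(e,a)
conn(e,c)
conn(e,d)
conn(e,f)
conn(e,g)
conn(e,j)
conn(f,a)
conn(f,c)
conn(f,d)
conn(f,f)
conn(f,g)
conn(f,j)
conn(g,a)
conn(g,c)
conn(g,d)
conn(g,f)
conn(g,g)
conn(g,j)
conn(j,j)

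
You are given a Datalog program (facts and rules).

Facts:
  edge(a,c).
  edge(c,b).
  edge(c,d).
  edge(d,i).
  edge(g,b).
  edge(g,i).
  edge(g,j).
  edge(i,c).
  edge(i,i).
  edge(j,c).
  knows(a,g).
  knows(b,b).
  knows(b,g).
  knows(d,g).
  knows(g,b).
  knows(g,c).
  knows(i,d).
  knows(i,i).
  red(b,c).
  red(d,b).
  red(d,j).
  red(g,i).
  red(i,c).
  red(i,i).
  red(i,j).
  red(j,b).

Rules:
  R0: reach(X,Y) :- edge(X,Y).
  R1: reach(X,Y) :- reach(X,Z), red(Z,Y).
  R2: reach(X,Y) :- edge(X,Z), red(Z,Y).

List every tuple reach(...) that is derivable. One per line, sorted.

round 1: derive reach(a,c) via R0 from edge(a,c)
round 1: derive reach(c,b) via R0 from edge(c,b)
round 1: derive reach(c,d) via R0 from edge(c,d)
round 1: derive reach(d,i) via R0 from edge(d,i)
round 1: derive reach(g,b) via R0 from edge(g,b)
round 1: derive reach(g,i) via R0 from edge(g,i)
round 1: derive reach(g,j) via R0 from edge(g,j)
round 1: derive reach(i,c) via R0 from edge(i,c)
round 1: derive reach(i,i) via R0 from edge(i,i)
round 1: derive reach(j,c) via R0 from edge(j,c)
round 1: derive reach(c,c) via R2 from edge(c,b), red(b,c)
round 1: derive reach(c,j) via R2 from edge(c,d), red(d,j)
round 1: derive reach(d,c) via R2 from edge(d,i), red(i,c)
round 1: derive reach(d,j) via R2 from edge(d,i), red(i,j)
round 1: derive reach(g,c) via R2 from edge(g,b), red(b,c)
round 1: derive reach(i,j) via R2 from edge(i,i), red(i,j)
round 2: derive reach(d,b) via R1 from reach(d,j), red(j,b)
round 2: derive reach(i,b) via R1 from reach(i,j), red(j,b)

reach(a,c)
reach(c,b)
reach(c,c)
reach(c,d)
reach(c,j)
reach(d,b)
reach(d,c)
reach(d,i)
reach(d,j)
reach(g,b)
reach(g,c)
reach(g,i)
reach(g,j)
reach(i,b)
reach(i,c)
reach(i,i)
reach(i,j)
reach(j,c)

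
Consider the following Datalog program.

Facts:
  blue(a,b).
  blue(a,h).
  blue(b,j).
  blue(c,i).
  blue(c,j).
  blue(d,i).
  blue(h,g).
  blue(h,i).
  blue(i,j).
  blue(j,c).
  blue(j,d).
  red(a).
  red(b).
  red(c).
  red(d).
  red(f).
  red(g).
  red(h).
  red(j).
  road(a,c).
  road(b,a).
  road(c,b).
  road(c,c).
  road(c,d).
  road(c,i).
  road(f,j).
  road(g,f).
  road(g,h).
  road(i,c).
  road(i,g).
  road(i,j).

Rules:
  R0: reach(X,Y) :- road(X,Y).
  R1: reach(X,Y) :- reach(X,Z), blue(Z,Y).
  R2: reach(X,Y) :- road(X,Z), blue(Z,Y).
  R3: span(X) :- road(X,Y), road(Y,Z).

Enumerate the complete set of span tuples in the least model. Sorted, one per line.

span(a)
span(b)
span(c)
span(g)
span(i)

round 1: derive span(a) via R3 from road(a,c), road(c,b)
round 1: derive span(b) via R3 from road(b,a), road(a,c)
round 1: derive span(c) via R3 from road(c,b), road(b,a)
round 1: derive span(g) via R3 from road(g,f), road(f,j)
round 1: derive span(i) via R3 from road(i,c), road(c,b)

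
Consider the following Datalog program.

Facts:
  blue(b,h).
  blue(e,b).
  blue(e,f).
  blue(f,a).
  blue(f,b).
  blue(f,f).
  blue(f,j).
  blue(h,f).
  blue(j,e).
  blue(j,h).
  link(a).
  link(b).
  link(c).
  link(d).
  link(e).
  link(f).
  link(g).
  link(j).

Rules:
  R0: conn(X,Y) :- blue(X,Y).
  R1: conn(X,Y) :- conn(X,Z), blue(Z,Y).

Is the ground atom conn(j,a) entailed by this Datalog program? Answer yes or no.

yes

round 1: derive conn(b,h) via R0 from blue(b,h)
round 1: derive conn(e,b) via R0 from blue(e,b)
round 1: derive conn(e,f) via R0 from blue(e,f)
round 1: derive conn(f,a) via R0 from blue(f,a)
round 1: derive conn(f,b) via R0 from blue(f,b)
round 1: derive conn(f,f) via R0 from blue(f,f)
round 1: derive conn(f,j) via R0 from blue(f,j)
round 1: derive conn(h,f) via R0 from blue(h,f)
round 1: derive conn(j,e) via R0 from blue(j,e)
round 1: derive conn(j,h) via R0 from blue(j,h)
round 2: derive conn(b,f) via R1 from conn(b,h), blue(h,f)
round 2: derive conn(e,a) via R1 from conn(e,f), blue(f,a)
round 2: derive conn(e,h) via R1 from conn(e,b), blue(b,h)
round 2: derive conn(e,j) via R1 from conn(e,f), blue(f,j)
round 2: derive conn(f,e) via R1 from conn(f,j), blue(j,e)
round 2: derive conn(f,h) via R1 from conn(f,b), blue(b,h)
round 2: derive conn(h,a) via R1 from conn(h,f), blue(f,a)
round 2: derive conn(h,b) via R1 from conn(h,f), blue(f,b)
round 2: derive conn(h,j) via R1 from conn(h,f), blue(f,j)
round 2: derive conn(j,b) via R1 from conn(j,e), blue(e,b)
round 2: derive conn(j,f) via R1 from conn(j,e), blue(e,f)
round 3: derive conn(b,a) via R1 from conn(b,f), blue(f,a)
round 3: derive conn(b,b) via R1 from conn(b,f), blue(f,b)
round 3: derive conn(b,j) via R1 from conn(b,f), blue(f,j)
round 3: derive conn(e,e) via R1 from conn(e,j), blue(j,e)
round 3: derive conn(h,e) via R1 from conn(h,j), blue(j,e)
round 3: derive conn(h,h) via R1 from conn(h,b), blue(b,h)
round 3: derive conn(j,a) via R1 from conn(j,f), blue(f,a)
round 3: derive conn(j,j) via R1 from conn(j,f), blue(f,j)
round 4: derive conn(b,e) via R1 from conn(b,j), blue(j,e)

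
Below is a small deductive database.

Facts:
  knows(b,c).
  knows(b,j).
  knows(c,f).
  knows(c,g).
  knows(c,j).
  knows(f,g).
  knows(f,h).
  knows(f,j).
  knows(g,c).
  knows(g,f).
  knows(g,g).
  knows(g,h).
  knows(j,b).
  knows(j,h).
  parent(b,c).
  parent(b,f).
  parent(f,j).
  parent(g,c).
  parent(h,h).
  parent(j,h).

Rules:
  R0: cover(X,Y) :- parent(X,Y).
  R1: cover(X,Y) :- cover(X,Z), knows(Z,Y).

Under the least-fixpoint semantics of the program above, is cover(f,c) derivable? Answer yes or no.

yes

round 1: derive cover(b,c) via R0 from parent(b,c)
round 1: derive cover(b,f) via R0 from parent(b,f)
round 1: derive cover(f,j) via R0 from parent(f,j)
round 1: derive cover(g,c) via R0 from parent(g,c)
round 1: derive cover(h,h) via R0 from parent(h,h)
round 1: derive cover(j,h) via R0 from parent(j,h)
round 2: derive cover(b,g) via R1 from cover(b,c), knows(c,g)
round 2: derive cover(b,h) via R1 from cover(b,f), knows(f,h)
round 2: derive cover(b,j) via R1 from cover(b,c), knows(c,j)
round 2: derive cover(f,b) via R1 from cover(f,j), knows(j,b)
round 2: derive cover(f,h) via R1 from cover(f,j), knows(j,h)
round 2: derive cover(g,f) via R1 from cover(g,c), knows(c,f)
round 2: derive cover(g,g) via R1 from cover(g,c), knows(c,g)
round 2: derive cover(g,j) via R1 from cover(g,c), knows(c,j)
round 3: derive cover(b,b) via R1 from cover(b,j), knows(j,b)
round 3: derive cover(f,c) via R1 from cover(f,b), knows(b,c)
round 3: derive cover(g,b) via R1 from cover(g,j), knows(j,b)
round 3: derive cover(g,h) via R1 from cover(g,f), knows(f,h)
round 4: derive cover(f,f) via R1 from cover(f,c), knows(c,f)
round 4: derive cover(f,g) via R1 from cover(f,c), knows(c,g)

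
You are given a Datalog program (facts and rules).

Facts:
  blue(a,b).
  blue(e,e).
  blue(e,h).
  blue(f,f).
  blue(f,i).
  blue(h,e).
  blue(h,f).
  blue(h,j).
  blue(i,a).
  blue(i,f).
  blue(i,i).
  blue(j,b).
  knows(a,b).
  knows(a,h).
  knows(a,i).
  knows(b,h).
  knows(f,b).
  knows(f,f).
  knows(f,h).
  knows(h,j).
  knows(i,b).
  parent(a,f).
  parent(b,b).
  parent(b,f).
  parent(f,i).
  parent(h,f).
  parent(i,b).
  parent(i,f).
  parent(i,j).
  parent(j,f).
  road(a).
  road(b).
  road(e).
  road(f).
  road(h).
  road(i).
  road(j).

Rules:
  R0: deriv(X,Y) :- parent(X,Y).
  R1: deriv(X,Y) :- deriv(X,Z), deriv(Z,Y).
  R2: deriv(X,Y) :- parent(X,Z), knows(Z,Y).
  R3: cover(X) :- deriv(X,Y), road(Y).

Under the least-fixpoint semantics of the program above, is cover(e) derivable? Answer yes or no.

round 1: derive deriv(a,f) via R0 from parent(a,f)
round 1: derive deriv(b,b) via R0 from parent(b,b)
round 1: derive deriv(b,f) via R0 from parent(b,f)
round 1: derive deriv(f,i) via R0 from parent(f,i)
round 1: derive deriv(h,f) via R0 from parent(h,f)
round 1: derive deriv(i,b) via R0 from parent(i,b)
round 1: derive deriv(i,f) via R0 from parent(i,f)
round 1: derive deriv(i,j) via R0 from parent(i,j)
round 1: derive deriv(j,f) via R0 from parent(j,f)
round 1: derive deriv(a,b) via R2 from parent(a,f), knows(f,b)
round 1: derive deriv(a,h) via R2 from parent(a,f), knows(f,h)
round 1: derive deriv(b,h) via R2 from parent(b,b), knows(b,h)
round 1: derive deriv(f,b) via R2 from parent(f,i), knows(i,b)
round 1: derive deriv(h,b) via R2 from parent(h,f), knows(f,b)
round 1: derive deriv(h,h) via R2 from parent(h,f), knows(f,h)
round 1: derive deriv(i,h) via R2 from parent(i,b), knows(b,h)
round 1: derive deriv(j,b) via R2 from parent(j,f), knows(f,b)
round 1: derive deriv(j,h) via R2 from parent(j,f), knows(f,h)
round 2: derive deriv(a,i) via R1 from deriv(a,f), deriv(f,i)
round 2: derive deriv(b,i) via R1 from deriv(b,f), deriv(f,i)
round 2: derive deriv(f,f) via R1 from deriv(f,b), deriv(b,f)
round 2: derive deriv(f,h) via R1 from deriv(f,b), deriv(b,h)
round 2: derive deriv(f,j) via R1 from deriv(f,i), deriv(i,j)
round 2: derive deriv(h,i) via R1 from deriv(h,f), deriv(f,i)
round 2: derive deriv(i,i) via R1 from deriv(i,f), deriv(f,i)
round 2: derive deriv(j,i) via R1 from deriv(j,f), deriv(f,i)
round 2: derive cover(a) via R3 from deriv(a,b), road(b)
round 2: derive cover(b) via R3 from deriv(b,b), road(b)
round 2: derive cover(f) via R3 from deriv(f,b), road(b)
round 2: derive cover(h) via R3 from deriv(h,b), road(b)
round 2: derive cover(i) via R3 from deriv(i,b), road(b)
round 2: derive cover(j) via R3 from deriv(j,b), road(b)
round 3: derive deriv(a,j) via R1 from deriv(a,f), deriv(f,j)
round 3: derive deriv(b,j) via R1 from deriv(b,f), deriv(f,j)
round 3: derive deriv(h,j) via R1 from deriv(h,f), deriv(f,j)
round 3: derive deriv(j,j) via R1 from deriv(j,f), deriv(f,j)

no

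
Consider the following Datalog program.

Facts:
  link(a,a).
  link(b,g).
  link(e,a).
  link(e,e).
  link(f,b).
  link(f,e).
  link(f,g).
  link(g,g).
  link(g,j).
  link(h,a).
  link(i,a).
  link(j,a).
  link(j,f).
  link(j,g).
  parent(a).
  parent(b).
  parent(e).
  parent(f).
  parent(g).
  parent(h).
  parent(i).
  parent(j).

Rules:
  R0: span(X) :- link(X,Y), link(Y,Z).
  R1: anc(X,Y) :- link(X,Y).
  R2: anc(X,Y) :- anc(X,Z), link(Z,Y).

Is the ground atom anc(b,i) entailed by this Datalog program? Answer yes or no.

no

round 1: derive anc(a,a) via R1 from link(a,a)
round 1: derive anc(b,g) via R1 from link(b,g)
round 1: derive anc(e,a) via R1 from link(e,a)
round 1: derive anc(e,e) via R1 from link(e,e)
round 1: derive anc(f,b) via R1 from link(f,b)
round 1: derive anc(f,e) via R1 from link(f,e)
round 1: derive anc(f,g) via R1 from link(f,g)
round 1: derive anc(g,g) via R1 from link(g,g)
round 1: derive anc(g,j) via R1 from link(g,j)
round 1: derive anc(h,a) via R1 from link(h,a)
round 1: derive anc(i,a) via R1 from link(i,a)
round 1: derive anc(j,a) via R1 from link(j,a)
round 1: derive anc(j,f) via R1 from link(j,f)
round 1: derive anc(j,g) via R1 from link(j,g)
round 2: derive anc(b,j) via R2 from anc(b,g), link(g,j)
round 2: derive anc(f,a) via R2 from anc(f,e), link(e,a)
round 2: derive anc(f,j) via R2 from anc(f,g), link(g,j)
round 2: derive anc(g,a) via R2 from anc(g,j), link(j,a)
round 2: derive anc(g,f) via R2 from anc(g,j), link(j,f)
round 2: derive anc(j,b) via R2 from anc(j,f), link(f,b)
round 2: derive anc(j,e) via R2 from anc(j,f), link(f,e)
round 2: derive anc(j,j) via R2 from anc(j,g), link(g,j)
round 3: derive anc(b,a) via R2 from anc(b,j), link(j,a)
round 3: derive anc(b,f) via R2 from anc(b,j), link(j,f)
round 3: derive anc(f,f) via R2 from anc(f,j), link(j,f)
round 3: derive anc(g,b) via R2 from anc(g,f), link(f,b)
round 3: derive anc(g,e) via R2 from anc(g,f), link(f,e)
round 4: derive anc(b,b) via R2 from anc(b,f), link(f,b)
round 4: derive anc(b,e) via R2 from anc(b,f), link(f,e)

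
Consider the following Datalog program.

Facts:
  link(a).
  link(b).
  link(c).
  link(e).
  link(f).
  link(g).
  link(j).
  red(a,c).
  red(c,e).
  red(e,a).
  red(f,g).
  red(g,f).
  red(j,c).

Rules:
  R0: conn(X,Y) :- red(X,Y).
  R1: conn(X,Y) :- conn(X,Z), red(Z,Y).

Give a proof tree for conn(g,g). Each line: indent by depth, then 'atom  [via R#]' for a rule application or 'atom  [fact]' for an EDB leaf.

conn(g,g)  [via R1]
  conn(g,f)  [via R0]
    red(g,f)  [fact]
  red(f,g)  [fact]

round 1: derive conn(a,c) via R0 from red(a,c)
round 1: derive conn(c,e) via R0 from red(c,e)
round 1: derive conn(e,a) via R0 from red(e,a)
round 1: derive conn(f,g) via R0 from red(f,g)
round 1: derive conn(g,f) via R0 from red(g,f)
round 1: derive conn(j,c) via R0 from red(j,c)
round 2: derive conn(a,e) via R1 from conn(a,c), red(c,e)
round 2: derive conn(c,a) via R1 from conn(c,e), red(e,a)
round 2: derive conn(e,c) via R1 from conn(e,a), red(a,c)
round 2: derive conn(f,f) via R1 from conn(f,g), red(g,f)
round 2: derive conn(g,g) via R1 from conn(g,f), red(f,g)
round 2: derive conn(j,e) via R1 from conn(j,c), red(c,e)
round 3: derive conn(a,a) via R1 from conn(a,e), red(e,a)
round 3: derive conn(c,c) via R1 from conn(c,a), red(a,c)
round 3: derive conn(e,e) via R1 from conn(e,c), red(c,e)
round 3: derive conn(j,a) via R1 from conn(j,e), red(e,a)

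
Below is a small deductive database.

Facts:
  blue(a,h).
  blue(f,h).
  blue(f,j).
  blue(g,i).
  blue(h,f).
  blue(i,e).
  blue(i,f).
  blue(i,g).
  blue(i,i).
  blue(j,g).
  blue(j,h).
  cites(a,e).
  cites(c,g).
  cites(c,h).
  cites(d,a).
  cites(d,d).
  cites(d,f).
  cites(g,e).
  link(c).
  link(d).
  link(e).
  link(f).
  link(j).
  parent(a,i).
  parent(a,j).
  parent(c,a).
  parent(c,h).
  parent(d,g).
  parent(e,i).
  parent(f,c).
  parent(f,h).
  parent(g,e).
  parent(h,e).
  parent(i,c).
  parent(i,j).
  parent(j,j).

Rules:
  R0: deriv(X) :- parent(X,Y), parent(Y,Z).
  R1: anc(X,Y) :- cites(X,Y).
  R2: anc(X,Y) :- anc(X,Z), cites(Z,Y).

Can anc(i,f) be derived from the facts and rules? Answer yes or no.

round 1: derive anc(a,e) via R1 from cites(a,e)
round 1: derive anc(c,g) via R1 from cites(c,g)
round 1: derive anc(c,h) via R1 from cites(c,h)
round 1: derive anc(d,a) via R1 from cites(d,a)
round 1: derive anc(d,d) via R1 from cites(d,d)
round 1: derive anc(d,f) via R1 from cites(d,f)
round 1: derive anc(g,e) via R1 from cites(g,e)
round 2: derive anc(c,e) via R2 from anc(c,g), cites(g,e)
round 2: derive anc(d,e) via R2 from anc(d,a), cites(a,e)

no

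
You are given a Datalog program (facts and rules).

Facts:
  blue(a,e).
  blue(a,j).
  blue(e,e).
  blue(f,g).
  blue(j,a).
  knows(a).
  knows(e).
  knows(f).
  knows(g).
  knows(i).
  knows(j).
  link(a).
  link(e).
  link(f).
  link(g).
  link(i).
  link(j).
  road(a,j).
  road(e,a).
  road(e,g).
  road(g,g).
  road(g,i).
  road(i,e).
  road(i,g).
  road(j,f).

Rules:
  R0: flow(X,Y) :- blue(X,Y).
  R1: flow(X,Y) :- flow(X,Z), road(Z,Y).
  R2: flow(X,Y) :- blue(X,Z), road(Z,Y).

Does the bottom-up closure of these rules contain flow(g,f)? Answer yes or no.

round 1: derive flow(a,e) via R0 from blue(a,e)
round 1: derive flow(a,j) via R0 from blue(a,j)
round 1: derive flow(e,e) via R0 from blue(e,e)
round 1: derive flow(f,g) via R0 from blue(f,g)
round 1: derive flow(j,a) via R0 from blue(j,a)
round 1: derive flow(a,a) via R2 from blue(a,e), road(e,a)
round 1: derive flow(a,f) via R2 from blue(a,j), road(j,f)
round 1: derive flow(a,g) via R2 from blue(a,e), road(e,g)
round 1: derive flow(e,a) via R2 from blue(e,e), road(e,a)
round 1: derive flow(e,g) via R2 from blue(e,e), road(e,g)
round 1: derive flow(f,i) via R2 from blue(f,g), road(g,i)
round 1: derive flow(j,j) via R2 from blue(j,a), road(a,j)
round 2: derive flow(a,i) via R1 from flow(a,g), road(g,i)
round 2: derive flow(e,i) via R1 from flow(e,g), road(g,i)
round 2: derive flow(e,j) via R1 from flow(e,a), road(a,j)
round 2: derive flow(f,e) via R1 from flow(f,i), road(i,e)
round 2: derive flow(j,f) via R1 from flow(j,j), road(j,f)
round 3: derive flow(e,f) via R1 from flow(e,j), road(j,f)
round 3: derive flow(f,a) via R1 from flow(f,e), road(e,a)
round 4: derive flow(f,j) via R1 from flow(f,a), road(a,j)
round 5: derive flow(f,f) via R1 from flow(f,j), road(j,f)

no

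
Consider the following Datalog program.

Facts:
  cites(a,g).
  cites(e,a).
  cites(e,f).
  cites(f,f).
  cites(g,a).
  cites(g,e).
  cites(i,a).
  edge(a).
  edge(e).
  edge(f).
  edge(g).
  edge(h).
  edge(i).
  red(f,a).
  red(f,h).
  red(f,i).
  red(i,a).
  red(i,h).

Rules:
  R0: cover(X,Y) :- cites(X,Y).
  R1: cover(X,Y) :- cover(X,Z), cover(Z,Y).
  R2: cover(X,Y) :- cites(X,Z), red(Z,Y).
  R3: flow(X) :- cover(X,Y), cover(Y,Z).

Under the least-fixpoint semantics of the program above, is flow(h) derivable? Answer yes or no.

round 1: derive cover(a,g) via R0 from cites(a,g)
round 1: derive cover(e,a) via R0 from cites(e,a)
round 1: derive cover(e,f) via R0 from cites(e,f)
round 1: derive cover(f,f) via R0 from cites(f,f)
round 1: derive cover(g,a) via R0 from cites(g,a)
round 1: derive cover(g,e) via R0 from cites(g,e)
round 1: derive cover(i,a) via R0 from cites(i,a)
round 1: derive cover(e,h) via R2 from cites(e,f), red(f,h)
round 1: derive cover(e,i) via R2 from cites(e,f), red(f,i)
round 1: derive cover(f,a) via R2 from cites(f,f), red(f,a)
round 1: derive cover(f,h) via R2 from cites(f,f), red(f,h)
round 1: derive cover(f,i) via R2 from cites(f,f), red(f,i)
round 2: derive cover(a,a) via R1 from cover(a,g), cover(g,a)
round 2: derive cover(a,e) via R1 from cover(a,g), cover(g,e)
round 2: derive cover(e,g) via R1 from cover(e,a), cover(a,g)
round 2: derive cover(f,g) via R1 from cover(f,a), cover(a,g)
round 2: derive cover(g,f) via R1 from cover(g,e), cover(e,f)
round 2: derive cover(g,g) via R1 from cover(g,a), cover(a,g)
round 2: derive cover(g,h) via R1 from cover(g,e), cover(e,h)
round 2: derive cover(g,i) via R1 from cover(g,e), cover(e,i)
round 2: derive cover(i,g) via R1 from cover(i,a), cover(a,g)
round 2: derive flow(a) via R3 from cover(a,g), cover(g,a)
round 2: derive flow(e) via R3 from cover(e,a), cover(a,g)
round 2: derive flow(f) via R3 from cover(f,a), cover(a,g)
round 2: derive flow(g) via R3 from cover(g,a), cover(a,g)
round 2: derive flow(i) via R3 from cover(i,a), cover(a,g)
round 3: derive cover(a,f) via R1 from cover(a,e), cover(e,f)
round 3: derive cover(a,h) via R1 from cover(a,e), cover(e,h)
round 3: derive cover(a,i) via R1 from cover(a,e), cover(e,i)
round 3: derive cover(e,e) via R1 from cover(e,a), cover(a,e)
round 3: derive cover(f,e) via R1 from cover(f,a), cover(a,e)
round 3: derive cover(i,e) via R1 from cover(i,a), cover(a,e)
round 3: derive cover(i,f) via R1 from cover(i,g), cover(g,f)
round 3: derive cover(i,h) via R1 from cover(i,g), cover(g,h)
round 3: derive cover(i,i) via R1 from cover(i,g), cover(g,i)

no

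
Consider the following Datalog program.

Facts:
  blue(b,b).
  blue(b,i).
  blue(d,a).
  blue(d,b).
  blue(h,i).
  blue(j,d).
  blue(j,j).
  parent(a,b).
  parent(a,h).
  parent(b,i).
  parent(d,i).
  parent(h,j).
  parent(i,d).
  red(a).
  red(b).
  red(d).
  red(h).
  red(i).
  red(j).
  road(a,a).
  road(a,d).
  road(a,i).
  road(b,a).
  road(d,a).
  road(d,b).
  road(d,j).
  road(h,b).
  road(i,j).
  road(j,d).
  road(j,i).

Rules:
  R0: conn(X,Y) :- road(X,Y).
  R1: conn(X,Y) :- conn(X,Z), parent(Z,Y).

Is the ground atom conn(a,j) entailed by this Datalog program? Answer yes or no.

round 1: derive conn(a,a) via R0 from road(a,a)
round 1: derive conn(a,d) via R0 from road(a,d)
round 1: derive conn(a,i) via R0 from road(a,i)
round 1: derive conn(b,a) via R0 from road(b,a)
round 1: derive conn(d,a) via R0 from road(d,a)
round 1: derive conn(d,b) via R0 from road(d,b)
round 1: derive conn(d,j) via R0 from road(d,j)
round 1: derive conn(h,b) via R0 from road(h,b)
round 1: derive conn(i,j) via R0 from road(i,j)
round 1: derive conn(j,d) via R0 from road(j,d)
round 1: derive conn(j,i) via R0 from road(j,i)
round 2: derive conn(a,b) via R1 from conn(a,a), parent(a,b)
round 2: derive conn(a,h) via R1 from conn(a,a), parent(a,h)
round 2: derive conn(b,b) via R1 from conn(b,a), parent(a,b)
round 2: derive conn(b,h) via R1 from conn(b,a), parent(a,h)
round 2: derive conn(d,h) via R1 from conn(d,a), parent(a,h)
round 2: derive conn(d,i) via R1 from conn(d,b), parent(b,i)
round 2: derive conn(h,i) via R1 from conn(h,b), parent(b,i)
round 3: derive conn(a,j) via R1 from conn(a,h), parent(h,j)
round 3: derive conn(b,i) via R1 from conn(b,b), parent(b,i)
round 3: derive conn(b,j) via R1 from conn(b,h), parent(h,j)
round 3: derive conn(d,d) via R1 from conn(d,i), parent(i,d)
round 3: derive conn(h,d) via R1 from conn(h,i), parent(i,d)
round 4: derive conn(b,d) via R1 from conn(b,i), parent(i,d)

yes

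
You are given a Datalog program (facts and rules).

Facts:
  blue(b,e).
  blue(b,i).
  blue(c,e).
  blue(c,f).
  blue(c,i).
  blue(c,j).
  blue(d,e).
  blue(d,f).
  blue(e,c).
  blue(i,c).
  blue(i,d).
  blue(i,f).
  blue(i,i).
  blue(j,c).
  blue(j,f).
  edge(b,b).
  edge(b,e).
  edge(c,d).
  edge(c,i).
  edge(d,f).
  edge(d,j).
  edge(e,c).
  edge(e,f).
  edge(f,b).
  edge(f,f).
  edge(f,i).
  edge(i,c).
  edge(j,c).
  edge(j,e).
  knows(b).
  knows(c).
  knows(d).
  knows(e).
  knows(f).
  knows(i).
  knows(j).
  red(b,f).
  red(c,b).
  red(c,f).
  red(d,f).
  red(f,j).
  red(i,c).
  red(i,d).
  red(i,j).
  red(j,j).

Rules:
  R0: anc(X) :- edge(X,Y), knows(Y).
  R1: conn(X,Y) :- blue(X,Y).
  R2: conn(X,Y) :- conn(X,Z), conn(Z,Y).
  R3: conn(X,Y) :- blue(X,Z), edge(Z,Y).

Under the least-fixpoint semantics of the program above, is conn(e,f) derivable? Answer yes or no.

round 1: derive conn(b,e) via R1 from blue(b,e)
round 1: derive conn(b,i) via R1 from blue(b,i)
round 1: derive conn(c,e) via R1 from blue(c,e)
round 1: derive conn(c,f) via R1 from blue(c,f)
round 1: derive conn(c,i) via R1 from blue(c,i)
round 1: derive conn(c,j) via R1 from blue(c,j)
round 1: derive conn(d,e) via R1 from blue(d,e)
round 1: derive conn(d,f) via R1 from blue(d,f)
round 1: derive conn(e,c) via R1 from blue(e,c)
round 1: derive conn(i,c) via R1 from blue(i,c)
round 1: derive conn(i,d) via R1 from blue(i,d)
round 1: derive conn(i,f) via R1 from blue(i,f)
round 1: derive conn(i,i) via R1 from blue(i,i)
round 1: derive conn(j,c) via R1 from blue(j,c)
round 1: derive conn(j,f) via R1 from blue(j,f)
round 1: derive conn(b,c) via R3 from blue(b,e), edge(e,c)
round 1: derive conn(b,f) via R3 from blue(b,e), edge(e,f)
round 1: derive conn(c,b) via R3 from blue(c,f), edge(f,b)
round 1: derive conn(c,c) via R3 from blue(c,e), edge(e,c)
round 1: derive conn(d,b) via R3 from blue(d,f), edge(f,b)
round 1: derive conn(d,c) via R3 from blue(d,e), edge(e,c)
round 1: derive conn(d,i) via R3 from blue(d,f), edge(f,i)
round 1: derive conn(e,d) via R3 from blue(e,c), edge(c,d)
round 1: derive conn(e,i) via R3 from blue(e,c), edge(c,i)
round 1: derive conn(i,b) via R3 from blue(i,f), edge(f,b)
round 1: derive conn(i,j) via R3 from blue(i,d), edge(d,j)
round 1: derive conn(j,b) via R3 from blue(j,f), edge(f,b)
round 1: derive conn(j,d) via R3 from blue(j,c), edge(c,d)
round 1: derive conn(j,i) via R3 from blue(j,c), edge(c,i)
round 2: derive conn(b,b) via R2 from conn(b,c), conn(c,b)
round 2: derive conn(b,d) via R2 from conn(b,e), conn(e,d)
round 2: derive conn(b,j) via R2 from conn(b,c), conn(c,j)
round 2: derive conn(c,d) via R2 from conn(c,e), conn(e,d)
round 2: derive conn(d,d) via R2 from conn(d,e), conn(e,d)
round 2: derive conn(d,j) via R2 from conn(d,c), conn(c,j)
round 2: derive conn(e,b) via R2 from conn(e,c), conn(c,b)
round 2: derive conn(e,e) via R2 from conn(e,c), conn(c,e)
round 2: derive conn(e,f) via R2 from conn(e,c), conn(c,f)
round 2: derive conn(e,j) via R2 from conn(e,c), conn(c,j)
round 2: derive conn(i,e) via R2 from conn(i,b), conn(b,e)
round 2: derive conn(j,e) via R2 from conn(j,b), conn(b,e)
round 2: derive conn(j,j) via R2 from conn(j,c), conn(c,j)

yes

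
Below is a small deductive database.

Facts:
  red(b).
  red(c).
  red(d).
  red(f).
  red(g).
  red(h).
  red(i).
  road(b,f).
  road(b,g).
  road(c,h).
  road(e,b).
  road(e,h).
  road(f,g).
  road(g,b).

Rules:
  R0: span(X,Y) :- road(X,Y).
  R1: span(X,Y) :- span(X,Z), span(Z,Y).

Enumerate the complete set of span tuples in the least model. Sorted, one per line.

round 1: derive span(b,f) via R0 from road(b,f)
round 1: derive span(b,g) via R0 from road(b,g)
round 1: derive span(c,h) via R0 from road(c,h)
round 1: derive span(e,b) via R0 from road(e,b)
round 1: derive span(e,h) via R0 from road(e,h)
round 1: derive span(f,g) via R0 from road(f,g)
round 1: derive span(g,b) via R0 from road(g,b)
round 2: derive span(b,b) via R1 from span(b,g), span(g,b)
round 2: derive span(e,f) via R1 from span(e,b), span(b,f)
round 2: derive span(e,g) via R1 from span(e,b), span(b,g)
round 2: derive span(f,b) via R1 from span(f,g), span(g,b)
round 2: derive span(g,f) via R1 from span(g,b), span(b,f)
round 2: derive span(g,g) via R1 from span(g,b), span(b,g)
round 3: derive span(f,f) via R1 from span(f,b), span(b,f)

span(b,b)
span(b,f)
span(b,g)
span(c,h)
span(e,b)
span(e,f)
span(e,g)
span(e,h)
span(f,b)
span(f,f)
span(f,g)
span(g,b)
span(g,f)
span(g,g)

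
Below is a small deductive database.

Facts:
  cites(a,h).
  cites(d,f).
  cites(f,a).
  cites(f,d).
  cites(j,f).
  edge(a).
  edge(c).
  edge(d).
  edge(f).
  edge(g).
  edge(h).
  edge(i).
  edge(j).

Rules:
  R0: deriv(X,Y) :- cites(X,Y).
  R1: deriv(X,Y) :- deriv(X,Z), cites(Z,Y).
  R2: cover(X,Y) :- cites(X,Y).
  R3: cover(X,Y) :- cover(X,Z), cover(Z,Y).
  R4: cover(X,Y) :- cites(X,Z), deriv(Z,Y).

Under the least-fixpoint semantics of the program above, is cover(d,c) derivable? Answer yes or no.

no

round 1: derive deriv(a,h) via R0 from cites(a,h)
round 1: derive deriv(d,f) via R0 from cites(d,f)
round 1: derive deriv(f,a) via R0 from cites(f,a)
round 1: derive deriv(f,d) via R0 from cites(f,d)
round 1: derive deriv(j,f) via R0 from cites(j,f)
round 1: derive cover(a,h) via R2 from cites(a,h)
round 1: derive cover(d,f) via R2 from cites(d,f)
round 1: derive cover(f,a) via R2 from cites(f,a)
round 1: derive cover(f,d) via R2 from cites(f,d)
round 1: derive cover(j,f) via R2 from cites(j,f)
round 2: derive deriv(d,a) via R1 from deriv(d,f), cites(f,a)
round 2: derive deriv(d,d) via R1 from deriv(d,f), cites(f,d)
round 2: derive deriv(f,f) via R1 from deriv(f,d), cites(d,f)
round 2: derive deriv(f,h) via R1 from deriv(f,a), cites(a,h)
round 2: derive deriv(j,a) via R1 from deriv(j,f), cites(f,a)
round 2: derive deriv(j,d) via R1 from deriv(j,f), cites(f,d)
round 2: derive cover(d,a) via R3 from cover(d,f), cover(f,a)
round 2: derive cover(d,d) via R3 from cover(d,f), cover(f,d)
round 2: derive cover(f,f) via R3 from cover(f,d), cover(d,f)
round 2: derive cover(f,h) via R3 from cover(f,a), cover(a,h)
round 2: derive cover(j,a) via R3 from cover(j,f), cover(f,a)
round 2: derive cover(j,d) via R3 from cover(j,f), cover(f,d)
round 3: derive deriv(d,h) via R1 from deriv(d,a), cites(a,h)
round 3: derive deriv(j,h) via R1 from deriv(j,a), cites(a,h)
round 3: derive cover(d,h) via R3 from cover(d,a), cover(a,h)
round 3: derive cover(j,h) via R3 from cover(j,a), cover(a,h)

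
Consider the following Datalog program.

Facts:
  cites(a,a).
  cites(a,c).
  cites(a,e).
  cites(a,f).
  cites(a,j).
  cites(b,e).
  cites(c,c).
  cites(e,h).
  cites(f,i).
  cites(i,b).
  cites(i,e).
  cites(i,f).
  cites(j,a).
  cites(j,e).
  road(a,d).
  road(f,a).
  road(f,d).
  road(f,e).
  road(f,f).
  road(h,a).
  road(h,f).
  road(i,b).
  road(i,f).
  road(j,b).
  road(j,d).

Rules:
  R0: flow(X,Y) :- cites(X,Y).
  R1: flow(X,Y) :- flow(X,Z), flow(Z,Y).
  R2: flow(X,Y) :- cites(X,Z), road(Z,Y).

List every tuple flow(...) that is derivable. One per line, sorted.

flow(a,a)
flow(a,b)
flow(a,c)
flow(a,d)
flow(a,e)
flow(a,f)
flow(a,h)
flow(a,i)
flow(a,j)
flow(b,a)
flow(b,b)
flow(b,c)
flow(b,d)
flow(b,e)
flow(b,f)
flow(b,h)
flow(b,i)
flow(b,j)
flow(c,c)
flow(e,a)
flow(e,b)
flow(e,c)
flow(e,d)
flow(e,e)
flow(e,f)
flow(e,h)
flow(e,i)
flow(e,j)
flow(f,a)
flow(f,b)
flow(f,c)
flow(f,d)
flow(f,e)
flow(f,f)
flow(f,h)
flow(f,i)
flow(f,j)
flow(i,a)
flow(i,b)
flow(i,c)
flow(i,d)
flow(i,e)
flow(i,f)
flow(i,h)
flow(i,i)
flow(i,j)
flow(j,a)
flow(j,b)
flow(j,c)
flow(j,d)
flow(j,e)
flow(j,f)
flow(j,h)
flow(j,i)
flow(j,j)

round 1: derive flow(a,a) via R0 from cites(a,a)
round 1: derive flow(a,c) via R0 from cites(a,c)
round 1: derive flow(a,e) via R0 from cites(a,e)
round 1: derive flow(a,f) via R0 from cites(a,f)
round 1: derive flow(a,j) via R0 from cites(a,j)
round 1: derive flow(b,e) via R0 from cites(b,e)
round 1: derive flow(c,c) via R0 from cites(c,c)
round 1: derive flow(e,h) via R0 from cites(e,h)
round 1: derive flow(f,i) via R0 from cites(f,i)
round 1: derive flow(i,b) via R0 from cites(i,b)
round 1: derive flow(i,e) via R0 from cites(i,e)
round 1: derive flow(i,f) via R0 from cites(i,f)
round 1: derive flow(j,a) via R0 from cites(j,a)
round 1: derive flow(j,e) via R0 from cites(j,e)
round 1: derive flow(a,b) via R2 from cites(a,j), road(j,b)
round 1: derive flow(a,d) via R2 from cites(a,a), road(a,d)
round 1: derive flow(e,a) via R2 from cites(e,h), road(h,a)
round 1: derive flow(e,f) via R2 from cites(e,h), road(h,f)
round 1: derive flow(f,b) via R2 from cites(f,i), road(i,b)
round 1: derive flow(f,f) via R2 from cites(f,i), road(i,f)
round 1: derive flow(i,a) via R2 from cites(i,f), road(f,a)
round 1: derive flow(i,d) via R2 from cites(i,f), road(f,d)
round 1: derive flow(j,d) via R2 from cites(j,a), road(a,d)
round 2: derive flow(a,h) via R1 from flow(a,e), flow(e,h)
round 2: derive flow(a,i) via R1 from flow(a,f), flow(f,i)
round 2: derive flow(b,a) via R1 from flow(b,e), flow(e,a)
round 2: derive flow(b,f) via R1 from flow(b,e), flow(e,f)
round 2: derive flow(b,h) via R1 from flow(b,e), flow(e,h)
round 2: derive flow(e,b) via R1 from flow(e,a), flow(a,b)
round 2: derive flow(e,c) via R1 from flow(e,a), flow(a,c)
round 2: derive flow(e,d) via R1 from flow(e,a), flow(a,d)
round 2: derive flow(e,e) via R1 from flow(e,a), flow(a,e)
round 2: derive flow(e,i) via R1 from flow(e,f), flow(f,i)
round 2: derive flow(e,j) via R1 from flow(e,a), flow(a,j)
round 2: derive flow(f,a) via R1 from flow(f,i), flow(i,a)
round 2: derive flow(f,d) via R1 from flow(f,i), flow(i,d)
round 2: derive flow(f,e) via R1 from flow(f,b), flow(b,e)
round 2: derive flow(i,c) via R1 from flow(i,a), flow(a,c)
round 2: derive flow(i,h) via R1 from flow(i,e), flow(e,h)
round 2: derive flow(i,i) via R1 from flow(i,f), flow(f,i)
round 2: derive flow(i,j) via R1 from flow(i,a), flow(a,j)
round 2: derive flow(j,b) via R1 from flow(j,a), flow(a,b)
round 2: derive flow(j,c) via R1 from flow(j,a), flow(a,c)
round 2: derive flow(j,f) via R1 from flow(j,a), flow(a,f)
round 2: derive flow(j,h) via R1 from flow(j,e), flow(e,h)
round 2: derive flow(j,j) via R1 from flow(j,a), flow(a,j)
round 3: derive flow(b,b) via R1 from flow(b,a), flow(a,b)
round 3: derive flow(b,c) via R1 from flow(b,a), flow(a,c)
round 3: derive flow(b,d) via R1 from flow(b,a), flow(a,d)
round 3: derive flow(b,i) via R1 from flow(b,a), flow(a,i)
round 3: derive flow(b,j) via R1 from flow(b,a), flow(a,j)
round 3: derive flow(f,c) via R1 from flow(f,a), flow(a,c)
round 3: derive flow(f,h) via R1 from flow(f,a), flow(a,h)
round 3: derive flow(f,j) via R1 from flow(f,a), flow(a,j)
round 3: derive flow(j,i) via R1 from flow(j,a), flow(a,i)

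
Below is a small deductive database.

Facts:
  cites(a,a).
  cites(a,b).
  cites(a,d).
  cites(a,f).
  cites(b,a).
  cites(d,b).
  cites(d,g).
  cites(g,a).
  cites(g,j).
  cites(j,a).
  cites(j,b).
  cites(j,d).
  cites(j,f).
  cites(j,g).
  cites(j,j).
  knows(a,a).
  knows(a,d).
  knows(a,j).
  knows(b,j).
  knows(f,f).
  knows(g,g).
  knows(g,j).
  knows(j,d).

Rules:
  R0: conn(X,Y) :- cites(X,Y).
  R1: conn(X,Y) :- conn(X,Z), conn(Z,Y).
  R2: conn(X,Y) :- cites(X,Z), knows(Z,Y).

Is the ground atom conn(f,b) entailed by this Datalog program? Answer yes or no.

no

round 1: derive conn(a,a) via R0 from cites(a,a)
round 1: derive conn(a,b) via R0 from cites(a,b)
round 1: derive conn(a,d) via R0 from cites(a,d)
round 1: derive conn(a,f) via R0 from cites(a,f)
round 1: derive conn(b,a) via R0 from cites(b,a)
round 1: derive conn(d,b) via R0 from cites(d,b)
round 1: derive conn(d,g) via R0 from cites(d,g)
round 1: derive conn(g,a) via R0 from cites(g,a)
round 1: derive conn(g,j) via R0 from cites(g,j)
round 1: derive conn(j,a) via R0 from cites(j,a)
round 1: derive conn(j,b) via R0 from cites(j,b)
round 1: derive conn(j,d) via R0 from cites(j,d)
round 1: derive conn(j,f) via R0 from cites(j,f)
round 1: derive conn(j,g) via R0 from cites(j,g)
round 1: derive conn(j,j) via R0 from cites(j,j)
round 1: derive conn(a,j) via R2 from cites(a,a), knows(a,j)
round 1: derive conn(b,d) via R2 from cites(b,a), knows(a,d)
round 1: derive conn(b,j) via R2 from cites(b,a), knows(a,j)
round 1: derive conn(d,j) via R2 from cites(d,b), knows(b,j)
round 1: derive conn(g,d) via R2 from cites(g,a), knows(a,d)
round 2: derive conn(a,g) via R1 from conn(a,d), conn(d,g)
round 2: derive conn(b,b) via R1 from conn(b,a), conn(a,b)
round 2: derive conn(b,f) via R1 from conn(b,a), conn(a,f)
round 2: derive conn(b,g) via R1 from conn(b,d), conn(d,g)
round 2: derive conn(d,a) via R1 from conn(d,b), conn(b,a)
round 2: derive conn(d,d) via R1 from conn(d,b), conn(b,d)
round 2: derive conn(d,f) via R1 from conn(d,j), conn(j,f)
round 2: derive conn(g,b) via R1 from conn(g,a), conn(a,b)
round 2: derive conn(g,f) via R1 from conn(g,a), conn(a,f)
round 2: derive conn(g,g) via R1 from conn(g,d), conn(d,g)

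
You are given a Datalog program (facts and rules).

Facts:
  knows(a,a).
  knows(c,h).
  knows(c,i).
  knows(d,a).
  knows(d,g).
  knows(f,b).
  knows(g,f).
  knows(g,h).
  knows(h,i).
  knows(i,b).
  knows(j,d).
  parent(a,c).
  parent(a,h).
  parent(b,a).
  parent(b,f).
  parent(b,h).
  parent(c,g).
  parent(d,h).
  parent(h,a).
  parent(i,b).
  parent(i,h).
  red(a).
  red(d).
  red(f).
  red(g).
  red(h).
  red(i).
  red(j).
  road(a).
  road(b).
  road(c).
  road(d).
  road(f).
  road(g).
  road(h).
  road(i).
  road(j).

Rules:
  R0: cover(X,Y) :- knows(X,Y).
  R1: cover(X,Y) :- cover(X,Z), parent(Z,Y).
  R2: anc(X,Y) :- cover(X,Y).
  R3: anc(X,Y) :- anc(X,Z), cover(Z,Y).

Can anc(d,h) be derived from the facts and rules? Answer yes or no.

round 1: derive cover(a,a) via R0 from knows(a,a)
round 1: derive cover(c,h) via R0 from knows(c,h)
round 1: derive cover(c,i) via R0 from knows(c,i)
round 1: derive cover(d,a) via R0 from knows(d,a)
round 1: derive cover(d,g) via R0 from knows(d,g)
round 1: derive cover(f,b) via R0 from knows(f,b)
round 1: derive cover(g,f) via R0 from knows(g,f)
round 1: derive cover(g,h) via R0 from knows(g,h)
round 1: derive cover(h,i) via R0 from knows(h,i)
round 1: derive cover(i,b) via R0 from knows(i,b)
round 1: derive cover(j,d) via R0 from knows(j,d)
round 2: derive cover(a,c) via R1 from cover(a,a), parent(a,c)
round 2: derive cover(a,h) via R1 from cover(a,a), parent(a,h)
round 2: derive cover(c,a) via R1 from cover(c,h), parent(h,a)
round 2: derive cover(c,b) via R1 from cover(c,i), parent(i,b)
round 2: derive cover(d,c) via R1 from cover(d,a), parent(a,c)
round 2: derive cover(d,h) via R1 from cover(d,a), parent(a,h)
round 2: derive cover(f,a) via R1 from cover(f,b), parent(b,a)
round 2: derive cover(f,f) via R1 from cover(f,b), parent(b,f)
round 2: derive cover(f,h) via R1 from cover(f,b), parent(b,h)
round 2: derive cover(g,a) via R1 from cover(g,h), parent(h,a)
round 2: derive cover(h,b) via R1 from cover(h,i), parent(i,b)
round 2: derive cover(h,h) via R1 from cover(h,i), parent(i,h)
round 2: derive cover(i,a) via R1 from cover(i,b), parent(b,a)
round 2: derive cover(i,f) via R1 from cover(i,b), parent(b,f)
round 2: derive cover(i,h) via R1 from cover(i,b), parent(b,h)
round 2: derive cover(j,h) via R1 from cover(j,d), parent(d,h)
round 2: derive anc(a,a) via R2 from cover(a,a)
round 2: derive anc(c,h) via R2 from cover(c,h)
round 2: derive anc(c,i) via R2 from cover(c,i)
round 2: derive anc(d,a) via R2 from cover(d,a)
round 2: derive anc(d,g) via R2 from cover(d,g)
round 2: derive anc(f,b) via R2 from cover(f,b)
round 2: derive anc(g,f) via R2 from cover(g,f)
round 2: derive anc(g,h) via R2 from cover(g,h)
round 2: derive anc(h,i) via R2 from cover(h,i)
round 2: derive anc(i,b) via R2 from cover(i,b)
round 2: derive anc(j,d) via R2 from cover(j,d)
round 3: derive cover(a,g) via R1 from cover(a,c), parent(c,g)
round 3: derive cover(c,c) via R1 from cover(c,a), parent(a,c)
round 3: derive cover(c,f) via R1 from cover(c,b), parent(b,f)
round 3: derive cover(f,c) via R1 from cover(f,a), parent(a,c)
round 3: derive cover(g,c) via R1 from cover(g,a), parent(a,c)
round 3: derive cover(h,a) via R1 from cover(h,b), parent(b,a)
round 3: derive cover(h,f) via R1 from cover(h,b), parent(b,f)
round 3: derive cover(i,c) via R1 from cover(i,a), parent(a,c)
round 3: derive cover(j,a) via R1 from cover(j,h), parent(h,a)
round 3: derive anc(a,c) via R2 from cover(a,c)
round 3: derive anc(a,h) via R2 from cover(a,h)
round 3: derive anc(c,a) via R2 from cover(c,a)
round 3: derive anc(c,b) via R2 from cover(c,b)
round 3: derive anc(d,c) via R2 from cover(d,c)
round 3: derive anc(d,h) via R2 from cover(d,h)
round 3: derive anc(f,a) via R2 from cover(f,a)
round 3: derive anc(f,f) via R2 from cover(f,f)
round 3: derive anc(f,h) via R2 from cover(f,h)
round 3: derive anc(g,a) via R2 from cover(g,a)
round 3: derive anc(h,b) via R2 from cover(h,b)
round 3: derive anc(h,h) via R2 from cover(h,h)
round 3: derive anc(i,a) via R2 from cover(i,a)
round 3: derive anc(i,f) via R2 from cover(i,f)
round 3: derive anc(i,h) via R2 from cover(i,h)
round 3: derive anc(j,h) via R2 from cover(j,h)
round 3: derive anc(c,f) via R3 from anc(c,i), cover(i,f)
round 3: derive anc(d,f) via R3 from anc(d,g), cover(g,f)
round 3: derive anc(g,b) via R3 from anc(g,f), cover(f,b)
round 3: derive anc(g,i) via R3 from anc(g,h), cover(h,i)
round 3: derive anc(h,a) via R3 from anc(h,i), cover(i,a)
round 3: derive anc(h,f) via R3 from anc(h,i), cover(i,f)
round 3: derive anc(j,a) via R3 from anc(j,d), cover(d,a)
round 3: derive anc(j,c) via R3 from anc(j,d), cover(d,c)
round 3: derive anc(j,g) via R3 from anc(j,d), cover(d,g)
round 4: derive cover(c,g) via R1 from cover(c,c), parent(c,g)
round 4: derive cover(f,g) via R1 from cover(f,c), parent(c,g)
round 4: derive cover(g,g) via R1 from cover(g,c), parent(c,g)
round 4: derive cover(h,c) via R1 from cover(h,a), parent(a,c)
round 4: derive cover(i,g) via R1 from cover(i,c), parent(c,g)
round 4: derive cover(j,c) via R1 from cover(j,a), parent(a,c)
round 4: derive anc(a,g) via R2 from cover(a,g)
round 4: derive anc(c,c) via R2 from cover(c,c)
round 4: derive anc(f,c) via R2 from cover(f,c)
round 4: derive anc(g,c) via R2 from cover(g,c)
round 4: derive anc(i,c) via R2 from cover(i,c)
round 4: derive anc(a,b) via R3 from anc(a,c), cover(c,b)
round 4: derive anc(a,f) via R3 from anc(a,c), cover(c,f)
round 4: derive anc(a,i) via R3 from anc(a,c), cover(c,i)
round 4: derive anc(c,g) via R3 from anc(c,a), cover(a,g)
round 4: derive anc(d,b) via R3 from anc(d,c), cover(c,b)
round 4: derive anc(d,i) via R3 from anc(d,c), cover(c,i)
round 4: derive anc(f,g) via R3 from anc(f,a), cover(a,g)
round 4: derive anc(f,i) via R3 from anc(f,h), cover(h,i)
round 4: derive anc(g,g) via R3 from anc(g,a), cover(a,g)
round 4: derive anc(h,c) via R3 from anc(h,a), cover(a,c)
round 4: derive anc(h,g) via R3 from anc(h,a), cover(a,g)
round 4: derive anc(i,g) via R3 from anc(i,a), cover(a,g)
round 4: derive anc(i,i) via R3 from anc(i,h), cover(h,i)
round 4: derive anc(j,b) via R3 from anc(j,c), cover(c,b)
round 4: derive anc(j,f) via R3 from anc(j,c), cover(c,f)
round 4: derive anc(j,i) via R3 from anc(j,c), cover(c,i)
round 5: derive cover(h,g) via R1 from cover(h,c), parent(c,g)
round 5: derive cover(j,g) via R1 from cover(j,c), parent(c,g)

yes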